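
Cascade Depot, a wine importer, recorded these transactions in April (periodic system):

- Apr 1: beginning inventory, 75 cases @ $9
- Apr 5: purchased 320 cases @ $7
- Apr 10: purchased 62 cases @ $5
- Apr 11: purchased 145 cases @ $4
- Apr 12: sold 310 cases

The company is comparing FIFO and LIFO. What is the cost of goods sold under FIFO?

FIFO COGS: 75 @ $9 + 235 @ $7 = $2,320
LIFO COGS: 145 @ $4 + 62 @ $5 + 103 @ $7 = $1,611

COGS = $2,320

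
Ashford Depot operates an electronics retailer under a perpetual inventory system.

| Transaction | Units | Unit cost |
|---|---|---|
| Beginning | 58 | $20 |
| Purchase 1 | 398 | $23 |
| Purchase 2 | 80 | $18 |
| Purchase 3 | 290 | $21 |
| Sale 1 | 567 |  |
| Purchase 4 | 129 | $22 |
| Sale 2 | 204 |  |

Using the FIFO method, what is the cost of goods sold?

Sale 1 (567) [FIFO — oldest first]: 58 @ $20 + 398 @ $23 + 80 @ $18 + 31 @ $21 = $12,405
Sale 2 (204) [FIFO — oldest first]: 204 @ $21 = $4,284
Total COGS = $12,405 + $4,284 = $16,689
Ending inventory: 55 @ $21 + 129 @ $22 = $3,993
Check: goods available $20,682 = COGS $16,689 + ending $3,993

COGS = $16,689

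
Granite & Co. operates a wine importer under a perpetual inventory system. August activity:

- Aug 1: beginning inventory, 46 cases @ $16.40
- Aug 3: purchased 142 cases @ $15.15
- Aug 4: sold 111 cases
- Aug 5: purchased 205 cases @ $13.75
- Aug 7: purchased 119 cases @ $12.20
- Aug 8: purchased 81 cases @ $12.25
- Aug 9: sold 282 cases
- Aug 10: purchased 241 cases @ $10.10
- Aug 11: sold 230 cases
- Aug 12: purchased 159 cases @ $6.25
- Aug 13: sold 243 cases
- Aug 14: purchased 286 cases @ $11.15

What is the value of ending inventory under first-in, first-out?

Aug 4, 111 sold [FIFO — oldest first]: 46 @ $16.40 + 65 @ $15.15 = $1,739.15
Aug 9, 282 sold [FIFO — oldest first]: 77 @ $15.15 + 205 @ $13.75 = $3,985.30
Aug 11, 230 sold [FIFO — oldest first]: 119 @ $12.20 + 81 @ $12.25 + 30 @ $10.10 = $2,747.05
Aug 13, 243 sold [FIFO — oldest first]: 211 @ $10.10 + 32 @ $6.25 = $2,331.10
Total COGS = $1,739.15 + $3,985.30 + $2,747.05 + $2,331.10 = $10,802.60
Ending inventory: 127 @ $6.25 + 286 @ $11.15 = $3,982.65

Ending inventory = $3,982.65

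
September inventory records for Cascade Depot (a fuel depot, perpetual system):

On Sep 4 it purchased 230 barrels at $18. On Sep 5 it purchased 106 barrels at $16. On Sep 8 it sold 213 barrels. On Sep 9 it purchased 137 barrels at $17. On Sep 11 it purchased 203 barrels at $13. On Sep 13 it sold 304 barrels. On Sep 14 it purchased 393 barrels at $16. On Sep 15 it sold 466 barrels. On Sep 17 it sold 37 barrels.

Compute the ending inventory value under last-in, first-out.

Sep 8, 213 sold [LIFO — newest first]: 106 @ $16 + 107 @ $18 = $3,622
Sep 13, 304 sold [LIFO — newest first]: 203 @ $13 + 101 @ $17 = $4,356
Sep 15, 466 sold [LIFO — newest first]: 393 @ $16 + 36 @ $17 + 37 @ $18 = $7,566
Sep 17, 37 sold [LIFO — newest first]: 37 @ $18 = $666
Total COGS = $3,622 + $4,356 + $7,566 + $666 = $16,210
Ending inventory: 49 @ $18 = $882

Ending inventory = $882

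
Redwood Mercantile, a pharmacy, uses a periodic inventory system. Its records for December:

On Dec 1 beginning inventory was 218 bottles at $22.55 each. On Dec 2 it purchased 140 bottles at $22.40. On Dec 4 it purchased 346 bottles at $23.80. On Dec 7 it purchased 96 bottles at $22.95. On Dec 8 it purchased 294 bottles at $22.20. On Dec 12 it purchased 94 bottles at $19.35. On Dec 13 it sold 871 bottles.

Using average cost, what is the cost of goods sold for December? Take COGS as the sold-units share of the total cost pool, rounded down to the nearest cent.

COGS = $19,674.92

Dec 13, sell 871: 871/1188 × $26,835.60 → $19,674.92
Ending inventory (cost pool remaining) = $7,160.68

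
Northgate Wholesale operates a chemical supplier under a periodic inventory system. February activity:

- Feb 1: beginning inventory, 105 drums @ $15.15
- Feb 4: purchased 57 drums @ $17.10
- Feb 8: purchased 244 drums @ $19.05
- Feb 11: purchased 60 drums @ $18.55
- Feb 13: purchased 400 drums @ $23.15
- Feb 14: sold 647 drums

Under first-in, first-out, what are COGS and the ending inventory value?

COGS = $12,516.80; ending inventory = $5,069.85

Feb 14, 647 sold [FIFO — oldest first]: 105 @ $15.15 + 57 @ $17.10 + 244 @ $19.05 + 60 @ $18.55 + 181 @ $23.15 = $12,516.80
Ending inventory: 219 @ $23.15 = $5,069.85
Check: goods available $17,586.65 = COGS $12,516.80 + ending $5,069.85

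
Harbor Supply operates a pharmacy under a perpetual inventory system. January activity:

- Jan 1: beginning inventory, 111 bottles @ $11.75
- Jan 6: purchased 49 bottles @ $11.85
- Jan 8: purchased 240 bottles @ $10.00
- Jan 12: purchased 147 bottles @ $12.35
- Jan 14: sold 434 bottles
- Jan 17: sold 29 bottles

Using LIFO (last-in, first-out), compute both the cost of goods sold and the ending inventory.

COGS = $5,113.35; ending inventory = $987.00

Jan 14, 434 sold [LIFO — newest first]: 147 @ $12.35 + 240 @ $10.00 + 47 @ $11.85 = $4,772.40
Jan 17, 29 sold [LIFO — newest first]: 2 @ $11.85 + 27 @ $11.75 = $340.95
Total COGS = $4,772.40 + $340.95 = $5,113.35
Ending inventory: 84 @ $11.75 = $987.00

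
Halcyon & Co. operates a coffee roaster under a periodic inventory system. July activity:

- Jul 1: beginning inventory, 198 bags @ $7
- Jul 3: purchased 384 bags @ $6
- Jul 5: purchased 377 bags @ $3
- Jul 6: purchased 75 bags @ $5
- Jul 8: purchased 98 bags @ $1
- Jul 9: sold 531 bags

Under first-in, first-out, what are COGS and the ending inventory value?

Jul 9, 531 sold [FIFO — oldest first]: 198 @ $7 + 333 @ $6 = $3,384
Ending inventory: 51 @ $6 + 377 @ $3 + 75 @ $5 + 98 @ $1 = $1,910

COGS = $3,384; ending inventory = $1,910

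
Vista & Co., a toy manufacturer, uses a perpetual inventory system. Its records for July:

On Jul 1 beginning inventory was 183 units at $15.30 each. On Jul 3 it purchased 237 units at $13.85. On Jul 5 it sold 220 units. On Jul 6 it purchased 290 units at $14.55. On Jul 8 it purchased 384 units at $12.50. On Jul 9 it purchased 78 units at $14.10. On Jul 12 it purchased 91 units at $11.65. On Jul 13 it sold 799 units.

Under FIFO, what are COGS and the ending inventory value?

COGS = $14,164.35; ending inventory = $3,097.45

Jul 5, 220 sold [FIFO — oldest first]: 183 @ $15.30 + 37 @ $13.85 = $3,312.35
Jul 13, 799 sold [FIFO — oldest first]: 200 @ $13.85 + 290 @ $14.55 + 309 @ $12.50 = $10,852.00
Total COGS = $3,312.35 + $10,852.00 = $14,164.35
Ending inventory: 75 @ $12.50 + 78 @ $14.10 + 91 @ $11.65 = $3,097.45
Check: goods available $17,261.80 = COGS $14,164.35 + ending $3,097.45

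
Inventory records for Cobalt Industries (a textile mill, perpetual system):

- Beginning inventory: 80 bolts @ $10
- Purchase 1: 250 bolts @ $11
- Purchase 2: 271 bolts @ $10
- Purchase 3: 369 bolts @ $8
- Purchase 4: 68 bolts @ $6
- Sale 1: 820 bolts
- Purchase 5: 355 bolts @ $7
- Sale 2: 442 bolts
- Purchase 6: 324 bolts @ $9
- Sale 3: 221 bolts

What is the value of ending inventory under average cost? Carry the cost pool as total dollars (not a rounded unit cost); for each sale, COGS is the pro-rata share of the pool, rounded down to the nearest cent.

After Beginning: 80 on hand, pool $800.00 (≈ $10.0000 each)
After Purchase 1: 330 on hand, pool $3,550.00 (≈ $10.7576 each)
After Purchase 2: 601 on hand, pool $6,260.00 (≈ $10.4160 each)
After Purchase 3: 970 on hand, pool $9,212.00 (≈ $9.4969 each)
After Purchase 4: 1038 on hand, pool $9,620.00 (≈ $9.2678 each)
Sale 1, sell 820: 820/1038 × $9,620.00 → $7,599.61
After Purchase 5: 573 on hand, pool $4,505.39 (≈ $7.8628 each)
Sale 2, sell 442: 442/573 × $4,505.39 → $3,475.36
After Purchase 6: 455 on hand, pool $3,946.03 (≈ $8.6726 each)
Sale 3, sell 221: 221/455 × $3,946.03 → $1,916.64
Total COGS = $7,599.61 + $3,475.36 + $1,916.64 = $12,991.61
Ending inventory (cost pool remaining) = $2,029.39

Ending inventory = $2,029.39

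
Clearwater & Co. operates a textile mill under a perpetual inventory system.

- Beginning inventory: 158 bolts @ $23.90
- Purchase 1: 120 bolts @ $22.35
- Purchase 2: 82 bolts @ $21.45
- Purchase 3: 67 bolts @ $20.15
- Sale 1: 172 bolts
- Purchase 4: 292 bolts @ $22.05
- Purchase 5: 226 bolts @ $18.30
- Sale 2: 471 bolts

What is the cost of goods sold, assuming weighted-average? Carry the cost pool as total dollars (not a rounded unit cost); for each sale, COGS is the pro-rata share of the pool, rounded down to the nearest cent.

COGS = $13,778.13

After Beginning: 158 on hand, pool $3,776.20 (≈ $23.9000 each)
After Purchase 1: 278 on hand, pool $6,458.20 (≈ $23.2309 each)
After Purchase 2: 360 on hand, pool $8,217.10 (≈ $22.8253 each)
After Purchase 3: 427 on hand, pool $9,567.15 (≈ $22.4055 each)
Sale 1, sell 172: 172/427 × $9,567.15 → $3,853.74
After Purchase 4: 547 on hand, pool $12,152.01 (≈ $22.2157 each)
After Purchase 5: 773 on hand, pool $16,287.81 (≈ $21.0709 each)
Sale 2, sell 471: 471/773 × $16,287.81 → $9,924.39
Total COGS = $3,853.74 + $9,924.39 = $13,778.13
Ending inventory (cost pool remaining) = $6,363.42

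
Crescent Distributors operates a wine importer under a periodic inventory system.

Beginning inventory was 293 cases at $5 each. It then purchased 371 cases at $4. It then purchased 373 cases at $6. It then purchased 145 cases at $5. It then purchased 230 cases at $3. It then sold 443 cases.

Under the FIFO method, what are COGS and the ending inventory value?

Sale 1 (443) [FIFO — oldest first]: 293 @ $5 + 150 @ $4 = $2,065
Ending inventory: 221 @ $4 + 373 @ $6 + 145 @ $5 + 230 @ $3 = $4,537

COGS = $2,065; ending inventory = $4,537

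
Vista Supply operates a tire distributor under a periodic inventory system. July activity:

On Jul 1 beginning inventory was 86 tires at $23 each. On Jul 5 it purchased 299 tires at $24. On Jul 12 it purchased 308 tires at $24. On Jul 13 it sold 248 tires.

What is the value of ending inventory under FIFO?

Ending inventory = $10,680

Jul 13, 248 sold [FIFO — oldest first]: 86 @ $23 + 162 @ $24 = $5,866
Ending inventory: 137 @ $24 + 308 @ $24 = $10,680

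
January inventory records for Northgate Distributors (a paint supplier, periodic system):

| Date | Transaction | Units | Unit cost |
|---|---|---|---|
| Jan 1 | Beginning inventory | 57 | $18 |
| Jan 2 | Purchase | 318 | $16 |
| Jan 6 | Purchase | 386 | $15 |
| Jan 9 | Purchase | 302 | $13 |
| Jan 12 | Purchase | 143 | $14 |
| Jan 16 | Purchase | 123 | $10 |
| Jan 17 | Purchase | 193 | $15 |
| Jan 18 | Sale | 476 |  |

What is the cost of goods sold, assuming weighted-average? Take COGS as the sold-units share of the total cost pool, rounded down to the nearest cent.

COGS = $6,866.97

Jan 18, sell 476: 476/1522 × $21,957.00 → $6,866.97
Ending inventory (cost pool remaining) = $15,090.03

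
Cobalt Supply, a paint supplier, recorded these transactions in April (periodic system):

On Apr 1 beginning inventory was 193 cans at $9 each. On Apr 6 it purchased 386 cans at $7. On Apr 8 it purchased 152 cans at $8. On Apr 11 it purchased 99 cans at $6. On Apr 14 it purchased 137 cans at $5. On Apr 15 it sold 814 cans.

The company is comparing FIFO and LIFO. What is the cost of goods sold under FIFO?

COGS = $6,153

FIFO COGS: 193 @ $9 + 386 @ $7 + 152 @ $8 + 83 @ $6 = $6,153
LIFO COGS: 137 @ $5 + 99 @ $6 + 152 @ $8 + 386 @ $7 + 40 @ $9 = $5,557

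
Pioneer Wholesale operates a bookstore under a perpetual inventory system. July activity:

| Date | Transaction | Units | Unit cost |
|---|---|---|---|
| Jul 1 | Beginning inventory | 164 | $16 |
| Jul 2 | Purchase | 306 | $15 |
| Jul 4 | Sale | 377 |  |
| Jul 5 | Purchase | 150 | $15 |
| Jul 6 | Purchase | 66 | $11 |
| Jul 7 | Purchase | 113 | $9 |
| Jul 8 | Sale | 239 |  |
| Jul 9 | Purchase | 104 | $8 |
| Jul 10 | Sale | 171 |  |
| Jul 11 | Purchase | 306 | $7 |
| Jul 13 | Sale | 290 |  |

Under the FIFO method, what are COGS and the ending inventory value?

COGS = $13,257; ending inventory = $924

Jul 4, 377 sold [FIFO — oldest first]: 164 @ $16 + 213 @ $15 = $5,819
Jul 8, 239 sold [FIFO — oldest first]: 93 @ $15 + 146 @ $15 = $3,585
Jul 10, 171 sold [FIFO — oldest first]: 4 @ $15 + 66 @ $11 + 101 @ $9 = $1,695
Jul 13, 290 sold [FIFO — oldest first]: 12 @ $9 + 104 @ $8 + 174 @ $7 = $2,158
Total COGS = $5,819 + $3,585 + $1,695 + $2,158 = $13,257
Ending inventory: 132 @ $7 = $924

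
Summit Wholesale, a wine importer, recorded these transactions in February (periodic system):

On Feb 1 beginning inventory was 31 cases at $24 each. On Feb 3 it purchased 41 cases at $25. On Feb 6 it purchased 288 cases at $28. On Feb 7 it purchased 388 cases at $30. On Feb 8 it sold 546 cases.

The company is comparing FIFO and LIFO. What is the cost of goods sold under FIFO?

COGS = $15,413

FIFO COGS: 31 @ $24 + 41 @ $25 + 288 @ $28 + 186 @ $30 = $15,413
LIFO COGS: 388 @ $30 + 158 @ $28 = $16,064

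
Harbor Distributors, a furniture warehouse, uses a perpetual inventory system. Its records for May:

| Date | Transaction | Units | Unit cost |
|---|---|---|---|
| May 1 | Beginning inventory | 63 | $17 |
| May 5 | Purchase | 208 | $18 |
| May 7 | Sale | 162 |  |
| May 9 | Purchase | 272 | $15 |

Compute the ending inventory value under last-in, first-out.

Ending inventory = $5,979

May 7, 162 sold [LIFO — newest first]: 162 @ $18 = $2,916
Ending inventory: 63 @ $17 + 46 @ $18 + 272 @ $15 = $5,979
Check: goods available $8,895 = COGS $2,916 + ending $5,979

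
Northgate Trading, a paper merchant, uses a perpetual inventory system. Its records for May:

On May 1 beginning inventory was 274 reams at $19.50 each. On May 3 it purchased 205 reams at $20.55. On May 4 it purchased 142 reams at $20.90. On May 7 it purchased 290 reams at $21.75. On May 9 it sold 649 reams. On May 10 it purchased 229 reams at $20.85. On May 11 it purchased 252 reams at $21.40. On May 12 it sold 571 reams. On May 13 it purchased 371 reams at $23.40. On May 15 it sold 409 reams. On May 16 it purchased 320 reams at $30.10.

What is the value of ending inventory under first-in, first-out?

Ending inventory = $12,767.60

May 9, 649 sold [FIFO — oldest first]: 274 @ $19.50 + 205 @ $20.55 + 142 @ $20.90 + 28 @ $21.75 = $13,132.55
May 12, 571 sold [FIFO — oldest first]: 262 @ $21.75 + 229 @ $20.85 + 80 @ $21.40 = $12,185.15
May 15, 409 sold [FIFO — oldest first]: 172 @ $21.40 + 237 @ $23.40 = $9,226.60
Total COGS = $13,132.55 + $12,185.15 + $9,226.60 = $34,544.30
Ending inventory: 134 @ $23.40 + 320 @ $30.10 = $12,767.60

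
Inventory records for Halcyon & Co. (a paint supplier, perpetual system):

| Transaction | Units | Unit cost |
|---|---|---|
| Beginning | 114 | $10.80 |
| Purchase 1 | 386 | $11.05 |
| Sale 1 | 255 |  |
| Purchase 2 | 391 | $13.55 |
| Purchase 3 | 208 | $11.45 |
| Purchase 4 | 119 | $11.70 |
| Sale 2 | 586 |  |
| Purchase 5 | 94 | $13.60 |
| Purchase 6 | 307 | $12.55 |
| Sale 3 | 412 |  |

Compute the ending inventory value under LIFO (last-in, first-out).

Sale 1 (255) [LIFO — newest first]: 255 @ $11.05 = $2,817.75
Sale 2 (586) [LIFO — newest first]: 119 @ $11.70 + 208 @ $11.45 + 259 @ $13.55 = $7,283.35
Sale 3 (412) [LIFO — newest first]: 307 @ $12.55 + 94 @ $13.60 + 11 @ $13.55 = $5,280.30
Total COGS = $2,817.75 + $7,283.35 + $5,280.30 = $15,381.40
Ending inventory: 114 @ $10.80 + 131 @ $11.05 + 121 @ $13.55 = $4,318.30
Check: goods available $19,699.70 = COGS $15,381.40 + ending $4,318.30

Ending inventory = $4,318.30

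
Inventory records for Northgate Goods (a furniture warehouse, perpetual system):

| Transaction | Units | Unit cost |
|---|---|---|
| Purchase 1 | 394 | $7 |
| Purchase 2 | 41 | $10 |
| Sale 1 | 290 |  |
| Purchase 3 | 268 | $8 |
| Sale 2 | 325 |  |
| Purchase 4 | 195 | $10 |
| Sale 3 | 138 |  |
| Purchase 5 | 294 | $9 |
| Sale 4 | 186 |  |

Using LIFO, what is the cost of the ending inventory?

Sale 1 (290) [LIFO — newest first]: 41 @ $10 + 249 @ $7 = $2,153
Sale 2 (325) [LIFO — newest first]: 268 @ $8 + 57 @ $7 = $2,543
Sale 3 (138) [LIFO — newest first]: 138 @ $10 = $1,380
Sale 4 (186) [LIFO — newest first]: 186 @ $9 = $1,674
Total COGS = $2,153 + $2,543 + $1,380 + $1,674 = $7,750
Ending inventory: 88 @ $7 + 57 @ $10 + 108 @ $9 = $2,158

Ending inventory = $2,158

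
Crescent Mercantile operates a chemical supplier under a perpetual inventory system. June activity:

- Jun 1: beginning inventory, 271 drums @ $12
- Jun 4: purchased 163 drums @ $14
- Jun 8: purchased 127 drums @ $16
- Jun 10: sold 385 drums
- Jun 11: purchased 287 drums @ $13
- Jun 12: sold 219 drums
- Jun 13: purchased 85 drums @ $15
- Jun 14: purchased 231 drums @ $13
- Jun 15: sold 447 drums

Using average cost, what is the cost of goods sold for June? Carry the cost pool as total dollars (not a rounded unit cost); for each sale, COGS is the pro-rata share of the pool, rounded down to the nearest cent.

COGS = $14,062.58

After Jun 1: 271 on hand, pool $3,252.00 (≈ $12.0000 each)
After Jun 4: 434 on hand, pool $5,534.00 (≈ $12.7512 each)
After Jun 8: 561 on hand, pool $7,566.00 (≈ $13.4866 each)
Jun 10, sell 385: 385/561 × $7,566.00 → $5,192.35
After Jun 11: 463 on hand, pool $6,104.65 (≈ $13.1850 each)
Jun 12, sell 219: 219/463 × $6,104.65 → $2,887.51
After Jun 13: 329 on hand, pool $4,492.14 (≈ $13.6539 each)
After Jun 14: 560 on hand, pool $7,495.14 (≈ $13.3842 each)
Jun 15, sell 447: 447/560 × $7,495.14 → $5,982.72
Total COGS = $5,192.35 + $2,887.51 + $5,982.72 = $14,062.58
Ending inventory (cost pool remaining) = $1,512.42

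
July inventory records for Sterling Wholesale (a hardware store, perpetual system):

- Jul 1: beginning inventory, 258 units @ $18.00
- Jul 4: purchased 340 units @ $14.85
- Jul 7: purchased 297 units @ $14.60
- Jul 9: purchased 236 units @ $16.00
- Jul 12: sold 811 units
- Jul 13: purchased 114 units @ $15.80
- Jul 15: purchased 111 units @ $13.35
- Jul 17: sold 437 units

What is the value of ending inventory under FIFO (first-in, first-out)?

Jul 12, 811 sold [FIFO — oldest first]: 258 @ $18.00 + 340 @ $14.85 + 213 @ $14.60 = $12,802.80
Jul 17, 437 sold [FIFO — oldest first]: 84 @ $14.60 + 236 @ $16.00 + 114 @ $15.80 + 3 @ $13.35 = $6,843.65
Total COGS = $12,802.80 + $6,843.65 = $19,646.45
Ending inventory: 108 @ $13.35 = $1,441.80
Check: goods available $21,088.25 = COGS $19,646.45 + ending $1,441.80

Ending inventory = $1,441.80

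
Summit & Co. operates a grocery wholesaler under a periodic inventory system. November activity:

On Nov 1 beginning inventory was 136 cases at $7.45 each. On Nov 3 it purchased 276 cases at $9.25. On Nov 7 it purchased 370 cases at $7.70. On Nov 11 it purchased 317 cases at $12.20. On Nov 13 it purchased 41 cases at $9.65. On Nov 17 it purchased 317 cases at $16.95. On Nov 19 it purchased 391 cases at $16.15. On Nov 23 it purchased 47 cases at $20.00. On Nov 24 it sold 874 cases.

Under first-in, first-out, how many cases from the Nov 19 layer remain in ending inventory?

Nov 24, 874 sold [FIFO — oldest first]: 136 @ $7.45 + 276 @ $9.25 + 370 @ $7.70 + 92 @ $12.20 = $7,537.60
Ending inventory: 225 @ $12.20 + 41 @ $9.65 + 317 @ $16.95 + 391 @ $16.15 + 47 @ $20.00 = $15,768.45

391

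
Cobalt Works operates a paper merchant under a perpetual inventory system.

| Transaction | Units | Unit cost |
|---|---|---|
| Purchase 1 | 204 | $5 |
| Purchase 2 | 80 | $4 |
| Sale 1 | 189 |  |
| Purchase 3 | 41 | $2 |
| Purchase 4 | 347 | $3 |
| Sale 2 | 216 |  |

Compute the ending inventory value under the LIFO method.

Sale 1 (189) [LIFO — newest first]: 80 @ $4 + 109 @ $5 = $865
Sale 2 (216) [LIFO — newest first]: 216 @ $3 = $648
Total COGS = $865 + $648 = $1,513
Ending inventory: 95 @ $5 + 41 @ $2 + 131 @ $3 = $950

Ending inventory = $950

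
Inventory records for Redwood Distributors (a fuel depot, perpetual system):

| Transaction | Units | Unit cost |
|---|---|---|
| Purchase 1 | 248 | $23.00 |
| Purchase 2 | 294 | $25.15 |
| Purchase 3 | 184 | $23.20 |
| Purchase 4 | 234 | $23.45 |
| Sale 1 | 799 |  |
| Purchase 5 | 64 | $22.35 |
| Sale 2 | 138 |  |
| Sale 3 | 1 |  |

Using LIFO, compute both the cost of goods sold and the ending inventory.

COGS = $22,306.60; ending inventory = $1,978.00

Sale 1 (799) [LIFO — newest first]: 234 @ $23.45 + 184 @ $23.20 + 294 @ $25.15 + 87 @ $23.00 = $19,151.20
Sale 2 (138) [LIFO — newest first]: 64 @ $22.35 + 74 @ $23.00 = $3,132.40
Sale 3 (1) [LIFO — newest first]: 1 @ $23.00 = $23.00
Total COGS = $19,151.20 + $3,132.40 + $23.00 = $22,306.60
Ending inventory: 86 @ $23.00 = $1,978.00
Check: goods available $24,284.60 = COGS $22,306.60 + ending $1,978.00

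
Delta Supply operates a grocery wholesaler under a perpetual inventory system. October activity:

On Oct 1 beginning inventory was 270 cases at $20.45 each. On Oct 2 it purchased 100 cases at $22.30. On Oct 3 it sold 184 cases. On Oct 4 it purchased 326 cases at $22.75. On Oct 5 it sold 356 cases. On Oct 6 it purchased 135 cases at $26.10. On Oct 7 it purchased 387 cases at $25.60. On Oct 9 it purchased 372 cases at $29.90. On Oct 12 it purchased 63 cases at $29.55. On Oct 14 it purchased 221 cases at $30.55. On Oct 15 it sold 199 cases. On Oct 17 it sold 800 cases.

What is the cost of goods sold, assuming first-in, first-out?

COGS = $38,196.60

Oct 3, 184 sold [FIFO — oldest first]: 184 @ $20.45 = $3,762.80
Oct 5, 356 sold [FIFO — oldest first]: 86 @ $20.45 + 100 @ $22.30 + 170 @ $22.75 = $7,856.20
Oct 15, 199 sold [FIFO — oldest first]: 156 @ $22.75 + 43 @ $26.10 = $4,671.30
Oct 17, 800 sold [FIFO — oldest first]: 92 @ $26.10 + 387 @ $25.60 + 321 @ $29.90 = $21,906.30
Total COGS = $3,762.80 + $7,856.20 + $4,671.30 + $21,906.30 = $38,196.60
Ending inventory: 51 @ $29.90 + 63 @ $29.55 + 221 @ $30.55 = $10,138.10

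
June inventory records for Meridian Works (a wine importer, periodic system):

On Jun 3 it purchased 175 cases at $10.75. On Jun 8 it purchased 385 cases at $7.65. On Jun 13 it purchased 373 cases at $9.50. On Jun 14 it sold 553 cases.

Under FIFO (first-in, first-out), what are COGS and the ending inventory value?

Jun 14, 553 sold [FIFO — oldest first]: 175 @ $10.75 + 378 @ $7.65 = $4,772.95
Ending inventory: 7 @ $7.65 + 373 @ $9.50 = $3,597.05
Check: goods available $8,370.00 = COGS $4,772.95 + ending $3,597.05

COGS = $4,772.95; ending inventory = $3,597.05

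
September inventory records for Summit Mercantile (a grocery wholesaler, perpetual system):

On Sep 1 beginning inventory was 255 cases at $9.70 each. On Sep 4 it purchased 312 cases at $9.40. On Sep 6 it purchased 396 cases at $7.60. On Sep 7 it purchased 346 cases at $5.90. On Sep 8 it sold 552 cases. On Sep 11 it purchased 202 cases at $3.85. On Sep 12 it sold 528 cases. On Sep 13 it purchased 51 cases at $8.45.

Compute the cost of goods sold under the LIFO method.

COGS = $7,107.10

Sep 8, 552 sold [LIFO — newest first]: 346 @ $5.90 + 206 @ $7.60 = $3,607.00
Sep 12, 528 sold [LIFO — newest first]: 202 @ $3.85 + 190 @ $7.60 + 136 @ $9.40 = $3,500.10
Total COGS = $3,607.00 + $3,500.10 = $7,107.10
Ending inventory: 255 @ $9.70 + 176 @ $9.40 + 51 @ $8.45 = $4,558.85
Check: goods available $11,665.95 = COGS $7,107.10 + ending $4,558.85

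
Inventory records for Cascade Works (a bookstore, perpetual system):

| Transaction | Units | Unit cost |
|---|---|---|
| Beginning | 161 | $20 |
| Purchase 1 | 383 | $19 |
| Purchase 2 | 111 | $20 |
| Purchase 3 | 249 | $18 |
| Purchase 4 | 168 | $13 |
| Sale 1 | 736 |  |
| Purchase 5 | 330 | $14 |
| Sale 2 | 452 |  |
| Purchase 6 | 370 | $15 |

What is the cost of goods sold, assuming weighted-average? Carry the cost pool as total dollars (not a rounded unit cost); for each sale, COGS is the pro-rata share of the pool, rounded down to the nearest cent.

After Beginning: 161 on hand, pool $3,220.00 (≈ $20.0000 each)
After Purchase 1: 544 on hand, pool $10,497.00 (≈ $19.2960 each)
After Purchase 2: 655 on hand, pool $12,717.00 (≈ $19.4153 each)
After Purchase 3: 904 on hand, pool $17,199.00 (≈ $19.0254 each)
After Purchase 4: 1072 on hand, pool $19,383.00 (≈ $18.0812 each)
Sale 1, sell 736: 736/1072 × $19,383.00 → $13,307.73
After Purchase 5: 666 on hand, pool $10,695.27 (≈ $16.0590 each)
Sale 2, sell 452: 452/666 × $10,695.27 → $7,258.65
After Purchase 6: 584 on hand, pool $8,986.62 (≈ $15.3880 each)
Total COGS = $13,307.73 + $7,258.65 = $20,566.38
Ending inventory (cost pool remaining) = $8,986.62

COGS = $20,566.38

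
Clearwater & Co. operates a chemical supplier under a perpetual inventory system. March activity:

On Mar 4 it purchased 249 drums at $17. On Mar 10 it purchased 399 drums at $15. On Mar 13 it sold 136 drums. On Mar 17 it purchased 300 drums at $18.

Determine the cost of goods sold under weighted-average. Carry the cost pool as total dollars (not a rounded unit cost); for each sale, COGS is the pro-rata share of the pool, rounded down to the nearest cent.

COGS = $2,144.51

After Mar 4: 249 on hand, pool $4,233.00 (≈ $17.0000 each)
After Mar 10: 648 on hand, pool $10,218.00 (≈ $15.7685 each)
Mar 13, sell 136: 136/648 × $10,218.00 → $2,144.51
After Mar 17: 812 on hand, pool $13,473.49 (≈ $16.5930 each)
Ending inventory (cost pool remaining) = $13,473.49
Check: goods available $15,618.00 = COGS $2,144.51 + ending $13,473.49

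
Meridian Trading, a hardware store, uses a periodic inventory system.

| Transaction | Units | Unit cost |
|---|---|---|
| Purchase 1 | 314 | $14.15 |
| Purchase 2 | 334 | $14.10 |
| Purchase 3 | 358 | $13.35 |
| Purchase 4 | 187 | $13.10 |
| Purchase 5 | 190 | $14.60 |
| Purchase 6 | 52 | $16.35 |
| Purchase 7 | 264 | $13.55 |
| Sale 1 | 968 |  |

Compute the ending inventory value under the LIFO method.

Sale 1 (968) [LIFO — newest first]: 264 @ $13.55 + 52 @ $16.35 + 190 @ $14.60 + 187 @ $13.10 + 275 @ $13.35 = $13,322.35
Ending inventory: 314 @ $14.15 + 334 @ $14.10 + 83 @ $13.35 = $10,260.55

Ending inventory = $10,260.55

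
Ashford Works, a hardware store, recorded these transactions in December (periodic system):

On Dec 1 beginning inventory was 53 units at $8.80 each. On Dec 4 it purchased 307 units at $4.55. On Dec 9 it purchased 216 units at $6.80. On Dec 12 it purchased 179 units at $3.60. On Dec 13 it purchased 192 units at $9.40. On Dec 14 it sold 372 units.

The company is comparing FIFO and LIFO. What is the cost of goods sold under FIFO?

COGS = $1,944.85

FIFO COGS: 53 @ $8.80 + 307 @ $4.55 + 12 @ $6.80 = $1,944.85
LIFO COGS: 192 @ $9.40 + 179 @ $3.60 + 1 @ $6.80 = $2,456.00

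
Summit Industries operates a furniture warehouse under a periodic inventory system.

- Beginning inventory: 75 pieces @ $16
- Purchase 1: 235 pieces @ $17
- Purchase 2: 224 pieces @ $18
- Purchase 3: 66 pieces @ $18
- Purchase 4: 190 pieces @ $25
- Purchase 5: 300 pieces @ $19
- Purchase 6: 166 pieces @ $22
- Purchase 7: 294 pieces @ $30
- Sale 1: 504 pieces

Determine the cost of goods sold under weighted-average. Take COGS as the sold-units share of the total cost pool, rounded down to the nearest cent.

Sale 1, sell 504: 504/1550 × $33,337.00 → $10,839.90
Ending inventory (cost pool remaining) = $22,497.10

COGS = $10,839.90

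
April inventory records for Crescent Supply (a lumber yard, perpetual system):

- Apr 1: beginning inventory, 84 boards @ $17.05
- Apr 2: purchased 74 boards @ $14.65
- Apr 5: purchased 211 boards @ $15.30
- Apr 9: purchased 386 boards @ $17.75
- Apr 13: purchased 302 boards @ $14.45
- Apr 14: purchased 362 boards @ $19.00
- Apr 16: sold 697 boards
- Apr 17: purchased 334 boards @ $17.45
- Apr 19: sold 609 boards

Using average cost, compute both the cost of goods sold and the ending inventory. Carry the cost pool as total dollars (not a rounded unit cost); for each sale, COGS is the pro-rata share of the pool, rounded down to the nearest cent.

COGS = $22,065.06; ending inventory = $7,601.24

After Apr 1: 84 on hand, pool $1,432.20 (≈ $17.0500 each)
After Apr 2: 158 on hand, pool $2,516.30 (≈ $15.9259 each)
After Apr 5: 369 on hand, pool $5,744.60 (≈ $15.5680 each)
After Apr 9: 755 on hand, pool $12,596.10 (≈ $16.6836 each)
After Apr 13: 1057 on hand, pool $16,960.00 (≈ $16.0454 each)
After Apr 14: 1419 on hand, pool $23,838.00 (≈ $16.7992 each)
Apr 16, sell 697: 697/1419 × $23,838.00 → $11,709.01
After Apr 17: 1056 on hand, pool $17,957.29 (≈ $17.0050 each)
Apr 19, sell 609: 609/1056 × $17,957.29 → $10,356.05
Total COGS = $11,709.01 + $10,356.05 = $22,065.06
Ending inventory (cost pool remaining) = $7,601.24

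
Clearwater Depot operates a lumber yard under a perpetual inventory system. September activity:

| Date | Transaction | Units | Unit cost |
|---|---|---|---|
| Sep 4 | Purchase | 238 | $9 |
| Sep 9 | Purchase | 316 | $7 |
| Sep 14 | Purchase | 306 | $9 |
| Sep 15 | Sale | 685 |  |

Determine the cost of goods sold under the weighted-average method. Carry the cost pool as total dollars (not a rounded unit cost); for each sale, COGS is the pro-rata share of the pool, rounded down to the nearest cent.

COGS = $5,661.60

After Sep 4: 238 on hand, pool $2,142.00 (≈ $9.0000 each)
After Sep 9: 554 on hand, pool $4,354.00 (≈ $7.8592 each)
After Sep 14: 860 on hand, pool $7,108.00 (≈ $8.2651 each)
Sep 15, sell 685: 685/860 × $7,108.00 → $5,661.60
Ending inventory (cost pool remaining) = $1,446.40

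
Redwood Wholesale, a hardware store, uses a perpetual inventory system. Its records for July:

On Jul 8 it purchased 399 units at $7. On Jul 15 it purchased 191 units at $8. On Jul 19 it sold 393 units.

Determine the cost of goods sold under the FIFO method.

COGS = $2,751

Jul 19, 393 sold [FIFO — oldest first]: 393 @ $7 = $2,751
Ending inventory: 6 @ $7 + 191 @ $8 = $1,570
Check: goods available $4,321 = COGS $2,751 + ending $1,570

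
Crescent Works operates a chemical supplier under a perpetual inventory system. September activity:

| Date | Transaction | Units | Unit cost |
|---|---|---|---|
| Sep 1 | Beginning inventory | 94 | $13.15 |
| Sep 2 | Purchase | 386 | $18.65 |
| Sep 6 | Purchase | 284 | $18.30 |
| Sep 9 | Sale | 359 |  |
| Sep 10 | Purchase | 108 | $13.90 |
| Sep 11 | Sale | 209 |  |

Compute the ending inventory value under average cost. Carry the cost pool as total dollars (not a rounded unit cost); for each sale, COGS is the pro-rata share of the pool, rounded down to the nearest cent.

Ending inventory = $5,171.98

After Sep 1: 94 on hand, pool $1,236.10 (≈ $13.1500 each)
After Sep 2: 480 on hand, pool $8,435.00 (≈ $17.5729 each)
After Sep 6: 764 on hand, pool $13,632.20 (≈ $17.8432 each)
Sep 9, sell 359: 359/764 × $13,632.20 → $6,405.70
After Sep 10: 513 on hand, pool $8,727.70 (≈ $17.0131 each)
Sep 11, sell 209: 209/513 × $8,727.70 → $3,555.72
Total COGS = $6,405.70 + $3,555.72 = $9,961.42
Ending inventory (cost pool remaining) = $5,171.98
Check: goods available $15,133.40 = COGS $9,961.42 + ending $5,171.98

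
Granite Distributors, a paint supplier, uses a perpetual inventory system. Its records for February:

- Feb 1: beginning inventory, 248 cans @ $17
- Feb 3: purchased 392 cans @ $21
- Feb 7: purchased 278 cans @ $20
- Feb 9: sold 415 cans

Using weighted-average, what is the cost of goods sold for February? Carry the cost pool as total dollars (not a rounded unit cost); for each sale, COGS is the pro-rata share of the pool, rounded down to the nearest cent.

After Feb 1: 248 on hand, pool $4,216.00 (≈ $17.0000 each)
After Feb 3: 640 on hand, pool $12,448.00 (≈ $19.4500 each)
After Feb 7: 918 on hand, pool $18,008.00 (≈ $19.6166 each)
Feb 9, sell 415: 415/918 × $18,008.00 → $8,140.87
Ending inventory (cost pool remaining) = $9,867.13
Check: goods available $18,008.00 = COGS $8,140.87 + ending $9,867.13

COGS = $8,140.87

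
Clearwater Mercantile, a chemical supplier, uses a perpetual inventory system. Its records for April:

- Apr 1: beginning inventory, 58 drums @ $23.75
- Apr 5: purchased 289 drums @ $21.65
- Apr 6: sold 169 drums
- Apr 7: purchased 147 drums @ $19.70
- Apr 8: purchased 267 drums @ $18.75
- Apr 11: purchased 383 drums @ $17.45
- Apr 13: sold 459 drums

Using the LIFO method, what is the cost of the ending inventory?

Apr 6, 169 sold [LIFO — newest first]: 169 @ $21.65 = $3,658.85
Apr 13, 459 sold [LIFO — newest first]: 383 @ $17.45 + 76 @ $18.75 = $8,108.35
Total COGS = $3,658.85 + $8,108.35 = $11,767.20
Ending inventory: 58 @ $23.75 + 120 @ $21.65 + 147 @ $19.70 + 191 @ $18.75 = $10,452.65
Check: goods available $22,219.85 = COGS $11,767.20 + ending $10,452.65

Ending inventory = $10,452.65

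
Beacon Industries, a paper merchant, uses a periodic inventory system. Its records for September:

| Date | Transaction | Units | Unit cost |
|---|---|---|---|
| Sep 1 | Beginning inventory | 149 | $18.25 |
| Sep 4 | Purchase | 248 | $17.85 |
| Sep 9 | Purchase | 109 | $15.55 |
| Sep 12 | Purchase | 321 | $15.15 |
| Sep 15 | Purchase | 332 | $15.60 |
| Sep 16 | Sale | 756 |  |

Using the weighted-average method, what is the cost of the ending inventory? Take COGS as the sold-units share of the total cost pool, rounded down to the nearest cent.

Ending inventory = $6,566.00

Sep 16, sell 756: 756/1159 × $18,883.35 → $12,317.35
Ending inventory (cost pool remaining) = $6,566.00
Check: goods available $18,883.35 = COGS $12,317.35 + ending $6,566.00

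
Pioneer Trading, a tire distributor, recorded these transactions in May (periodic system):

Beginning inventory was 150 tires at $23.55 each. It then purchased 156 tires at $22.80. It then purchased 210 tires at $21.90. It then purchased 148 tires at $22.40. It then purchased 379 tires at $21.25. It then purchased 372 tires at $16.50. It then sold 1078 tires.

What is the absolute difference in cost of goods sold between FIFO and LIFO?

FIFO COGS: 150 @ $23.55 + 156 @ $22.80 + 210 @ $21.90 + 148 @ $22.40 + 379 @ $21.25 + 35 @ $16.50 = $23,634.75
LIFO COGS: 372 @ $16.50 + 379 @ $21.25 + 148 @ $22.40 + 179 @ $21.90 = $21,427.05
Difference = |$23,634.75 − $21,427.05| = $2,207.70

$2,207.70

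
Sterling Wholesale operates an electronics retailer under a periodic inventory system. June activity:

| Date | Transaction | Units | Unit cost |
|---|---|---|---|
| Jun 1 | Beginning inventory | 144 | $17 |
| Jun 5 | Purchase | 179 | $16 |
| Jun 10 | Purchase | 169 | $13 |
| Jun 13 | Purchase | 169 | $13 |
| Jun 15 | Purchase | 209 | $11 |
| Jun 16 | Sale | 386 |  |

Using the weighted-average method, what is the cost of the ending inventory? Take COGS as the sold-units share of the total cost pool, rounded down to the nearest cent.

Ending inventory = $6,678.65

Jun 16, sell 386: 386/870 × $12,005.00 → $5,326.35
Ending inventory (cost pool remaining) = $6,678.65
Check: goods available $12,005.00 = COGS $5,326.35 + ending $6,678.65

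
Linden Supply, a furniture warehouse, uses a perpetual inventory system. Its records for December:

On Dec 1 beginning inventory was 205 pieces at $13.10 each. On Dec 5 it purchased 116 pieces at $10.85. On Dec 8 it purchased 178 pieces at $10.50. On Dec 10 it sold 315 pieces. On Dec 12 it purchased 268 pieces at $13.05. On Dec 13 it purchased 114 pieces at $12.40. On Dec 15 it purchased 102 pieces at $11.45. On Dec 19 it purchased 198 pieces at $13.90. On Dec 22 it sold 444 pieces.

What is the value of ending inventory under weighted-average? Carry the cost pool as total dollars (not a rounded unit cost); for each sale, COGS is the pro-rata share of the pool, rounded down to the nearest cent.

Ending inventory = $5,347.91

After Dec 1: 205 on hand, pool $2,685.50 (≈ $13.1000 each)
After Dec 5: 321 on hand, pool $3,944.10 (≈ $12.2869 each)
After Dec 8: 499 on hand, pool $5,813.10 (≈ $11.6495 each)
Dec 10, sell 315: 315/499 × $5,813.10 → $3,669.59
After Dec 12: 452 on hand, pool $5,640.91 (≈ $12.4799 each)
After Dec 13: 566 on hand, pool $7,054.51 (≈ $12.4638 each)
After Dec 15: 668 on hand, pool $8,222.41 (≈ $12.3090 each)
After Dec 19: 866 on hand, pool $10,974.61 (≈ $12.6728 each)
Dec 22, sell 444: 444/866 × $10,974.61 → $5,626.70
Total COGS = $3,669.59 + $5,626.70 = $9,296.29
Ending inventory (cost pool remaining) = $5,347.91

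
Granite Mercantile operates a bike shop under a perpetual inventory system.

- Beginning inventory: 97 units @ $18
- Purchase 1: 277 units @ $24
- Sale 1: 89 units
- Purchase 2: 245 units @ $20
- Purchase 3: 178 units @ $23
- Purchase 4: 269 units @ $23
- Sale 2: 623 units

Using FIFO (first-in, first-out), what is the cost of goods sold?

Sale 1 (89) [FIFO — oldest first]: 89 @ $18 = $1,602
Sale 2 (623) [FIFO — oldest first]: 8 @ $18 + 277 @ $24 + 245 @ $20 + 93 @ $23 = $13,831
Total COGS = $1,602 + $13,831 = $15,433
Ending inventory: 85 @ $23 + 269 @ $23 = $8,142
Check: goods available $23,575 = COGS $15,433 + ending $8,142

COGS = $15,433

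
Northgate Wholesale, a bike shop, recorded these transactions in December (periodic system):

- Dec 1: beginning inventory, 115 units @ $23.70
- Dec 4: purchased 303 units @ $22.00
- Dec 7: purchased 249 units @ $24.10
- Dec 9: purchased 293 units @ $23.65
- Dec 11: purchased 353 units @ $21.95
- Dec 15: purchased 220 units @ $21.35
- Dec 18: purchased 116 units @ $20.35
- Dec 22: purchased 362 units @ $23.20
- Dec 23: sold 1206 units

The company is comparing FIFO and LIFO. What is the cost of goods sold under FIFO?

COGS = $27,721.55

FIFO COGS: 115 @ $23.70 + 303 @ $22.00 + 249 @ $24.10 + 293 @ $23.65 + 246 @ $21.95 = $27,721.55
LIFO COGS: 362 @ $23.20 + 116 @ $20.35 + 220 @ $21.35 + 353 @ $21.95 + 155 @ $23.65 = $26,870.10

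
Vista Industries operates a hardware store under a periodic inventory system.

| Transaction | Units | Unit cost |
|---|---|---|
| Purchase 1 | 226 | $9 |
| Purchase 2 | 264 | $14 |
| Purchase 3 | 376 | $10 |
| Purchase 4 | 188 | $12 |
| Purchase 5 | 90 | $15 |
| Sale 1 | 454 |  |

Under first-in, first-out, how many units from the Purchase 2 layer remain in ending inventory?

36

Sale 1 (454) [FIFO — oldest first]: 226 @ $9 + 228 @ $14 = $5,226
Ending inventory: 36 @ $14 + 376 @ $10 + 188 @ $12 + 90 @ $15 = $7,870
Check: goods available $13,096 = COGS $5,226 + ending $7,870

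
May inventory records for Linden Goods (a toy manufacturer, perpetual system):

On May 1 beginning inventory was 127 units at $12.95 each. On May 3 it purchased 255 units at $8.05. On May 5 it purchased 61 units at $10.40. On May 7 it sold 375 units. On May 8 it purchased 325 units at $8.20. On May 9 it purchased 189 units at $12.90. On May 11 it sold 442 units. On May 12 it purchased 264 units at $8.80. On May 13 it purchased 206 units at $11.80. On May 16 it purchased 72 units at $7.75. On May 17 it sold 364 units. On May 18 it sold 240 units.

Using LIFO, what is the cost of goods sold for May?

May 7, 375 sold [LIFO — newest first]: 61 @ $10.40 + 255 @ $8.05 + 59 @ $12.95 = $3,451.20
May 11, 442 sold [LIFO — newest first]: 189 @ $12.90 + 253 @ $8.20 = $4,512.70
May 17, 364 sold [LIFO — newest first]: 72 @ $7.75 + 206 @ $11.80 + 86 @ $8.80 = $3,745.60
May 18, 240 sold [LIFO — newest first]: 178 @ $8.80 + 62 @ $8.20 = $2,074.80
Total COGS = $3,451.20 + $4,512.70 + $3,745.60 + $2,074.80 = $13,784.30
Ending inventory: 68 @ $12.95 + 10 @ $8.20 = $962.60

COGS = $13,784.30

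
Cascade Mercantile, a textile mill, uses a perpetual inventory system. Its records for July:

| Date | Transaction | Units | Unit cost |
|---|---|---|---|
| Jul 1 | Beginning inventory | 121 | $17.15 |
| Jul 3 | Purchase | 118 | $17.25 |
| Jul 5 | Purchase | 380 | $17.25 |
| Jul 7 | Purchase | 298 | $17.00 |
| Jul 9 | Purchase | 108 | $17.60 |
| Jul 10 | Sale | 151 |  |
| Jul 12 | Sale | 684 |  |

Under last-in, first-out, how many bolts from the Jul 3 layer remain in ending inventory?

Jul 10, 151 sold [LIFO — newest first]: 108 @ $17.60 + 43 @ $17.00 = $2,631.80
Jul 12, 684 sold [LIFO — newest first]: 255 @ $17.00 + 380 @ $17.25 + 49 @ $17.25 = $11,735.25
Total COGS = $2,631.80 + $11,735.25 = $14,367.05
Ending inventory: 121 @ $17.15 + 69 @ $17.25 = $3,265.40

69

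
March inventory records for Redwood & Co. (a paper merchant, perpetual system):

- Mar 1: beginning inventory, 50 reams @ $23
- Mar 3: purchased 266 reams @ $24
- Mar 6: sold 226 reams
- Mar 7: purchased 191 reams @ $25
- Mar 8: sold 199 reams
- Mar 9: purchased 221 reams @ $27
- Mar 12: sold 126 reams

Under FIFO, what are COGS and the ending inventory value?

Mar 6, 226 sold [FIFO — oldest first]: 50 @ $23 + 176 @ $24 = $5,374
Mar 8, 199 sold [FIFO — oldest first]: 90 @ $24 + 109 @ $25 = $4,885
Mar 12, 126 sold [FIFO — oldest first]: 82 @ $25 + 44 @ $27 = $3,238
Total COGS = $5,374 + $4,885 + $3,238 = $13,497
Ending inventory: 177 @ $27 = $4,779

COGS = $13,497; ending inventory = $4,779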